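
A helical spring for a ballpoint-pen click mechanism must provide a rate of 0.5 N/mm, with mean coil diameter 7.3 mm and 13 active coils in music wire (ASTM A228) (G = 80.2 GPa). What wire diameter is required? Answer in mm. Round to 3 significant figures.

d = (8D³N_a·k / G)^(1/4) = (8·7.3³·13·0.5 / (80.2×10³))^0.25
  = (0.25223)^0.25 = 0.7087 mm

0.709 mm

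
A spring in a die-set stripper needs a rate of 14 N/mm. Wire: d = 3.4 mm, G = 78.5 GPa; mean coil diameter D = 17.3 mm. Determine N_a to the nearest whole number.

N_a = Gd⁴/(8D³k) = (78.5×10³ × 3.4⁴)/(8 × 17.3³ × 14)
    = 1.04902e+07 / 579904 = 18.09 → 18 coils

18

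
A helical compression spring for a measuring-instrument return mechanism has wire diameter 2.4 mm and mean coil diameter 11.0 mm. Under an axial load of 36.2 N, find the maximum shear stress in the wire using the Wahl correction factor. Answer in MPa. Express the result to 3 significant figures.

98.5 MPa

Spring index C = D/d = 11.0/2.4 = 4.5833
K_W = (4C−1)/(4C−4) + 0.615/C = 17.333/14.333 + 0.1342 = 1.3435
τ₀ = 8FD/(πd³) = 8·36.2·11.0/(π·2.4³) = 3185.6/43.429 = 73.351 MPa
τ_max = K·τ₀ = 1.3435 × 73.351 = 98.546 MPa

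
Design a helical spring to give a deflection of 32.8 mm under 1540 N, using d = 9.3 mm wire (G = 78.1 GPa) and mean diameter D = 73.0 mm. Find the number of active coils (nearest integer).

4

Required rate k = F/δ = 1540/32.8 = 46.951 N/mm
N_a = Gd⁴/(8D³k) = (78.1×10³ × 9.3⁴)/(8 × 73.0³ × 46.951)
    = 5.84229e+08 / 1.46119e+08 = 3.998 → 4 coils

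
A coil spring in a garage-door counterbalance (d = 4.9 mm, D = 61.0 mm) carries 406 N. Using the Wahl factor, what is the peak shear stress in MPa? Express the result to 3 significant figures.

598 MPa

Spring index C = D/d = 61.0/4.9 = 12.4490
K_W = (4C−1)/(4C−4) + 0.615/C = 48.796/45.796 + 0.0494 = 1.1149
τ₀ = 8FD/(πd³) = 8·406·61.0/(π·4.9³) = 198128/369.61 = 536.05 MPa
τ_max = K·τ₀ = 1.1149 × 536.05 = 597.65 MPa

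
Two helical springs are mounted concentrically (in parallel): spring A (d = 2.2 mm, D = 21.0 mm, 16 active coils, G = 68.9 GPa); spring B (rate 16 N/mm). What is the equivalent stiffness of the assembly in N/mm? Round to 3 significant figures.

k_A = Gd⁴/(8D³N_a) = (68.9×10³)(2.2⁴)/(8·21.0³·16) = 1.3616 N/mm
Parallel: k_eq = 1.3616 + 16 = 17.362 N/mm

17.4 N/mm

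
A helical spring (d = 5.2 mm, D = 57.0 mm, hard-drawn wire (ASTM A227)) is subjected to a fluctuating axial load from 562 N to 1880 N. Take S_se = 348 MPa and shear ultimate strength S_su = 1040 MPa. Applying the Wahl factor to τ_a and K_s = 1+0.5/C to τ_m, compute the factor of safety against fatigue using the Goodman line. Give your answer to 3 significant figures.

C = D/d = 57.0/5.2 = 10.9615; K_W = (4C−1)/(4C−4)+0.615/C = 1.1314; K_s = 1+0.5/C = 1.0456
F_a = (F_max−F_min)/2 = 659 N; F_m = (F_max+F_min)/2 = 1221 N
τ_a = K_W·8F_aD/(πd³) = 1.1314 × 680.28 = 769.67 MPa
τ_m = K_s·8F_mD/(πd³) = 1.0456 × 1260.4 = 1317.9 MPa
Goodman: 1/n_f = τ_a/S_se + τ_m/S_su = 769.67/348 + 1317.9/1040 = 2.21170 + 1.26724 = 3.4789
n_f = 1/3.4789 = 0.2874

0.287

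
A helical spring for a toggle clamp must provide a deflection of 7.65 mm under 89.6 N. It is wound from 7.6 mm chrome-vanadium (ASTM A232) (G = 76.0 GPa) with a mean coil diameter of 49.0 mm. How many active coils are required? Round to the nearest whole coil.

23

Required rate k = F/δ = 89.6/7.65 = 11.712 N/mm
N_a = Gd⁴/(8D³k) = (76.0×10³ × 7.6⁴)/(8 × 49.0³ × 11.712)
    = 2.53553e+08 / 1.10236e+07 = 23 → 23 coils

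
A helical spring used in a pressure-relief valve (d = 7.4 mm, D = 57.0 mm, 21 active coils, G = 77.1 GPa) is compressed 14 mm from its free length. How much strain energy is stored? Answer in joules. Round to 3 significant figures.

0.728 J

k = Gd⁴/(8D³N_a) = (77.1×10³)(7.4⁴)/(8·57.0³·21) = 7.431 N/mm
U = ½kδ² = 0.5 × 7.431 × 14² = 728.24 N·mm = 0.72824 J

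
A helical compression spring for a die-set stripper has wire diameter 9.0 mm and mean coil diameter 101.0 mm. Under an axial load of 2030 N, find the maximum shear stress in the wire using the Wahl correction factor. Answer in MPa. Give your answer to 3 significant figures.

808 MPa

Spring index C = D/d = 101.0/9.0 = 11.2222
K_W = (4C−1)/(4C−4) + 0.615/C = 43.889/40.889 + 0.0548 = 1.1282
τ₀ = 8FD/(πd³) = 8·2030·101.0/(π·9.0³) = 1.64024e+06/2290.2 = 716.19 MPa
τ_max = K·τ₀ = 1.1282 × 716.19 = 807.99 MPa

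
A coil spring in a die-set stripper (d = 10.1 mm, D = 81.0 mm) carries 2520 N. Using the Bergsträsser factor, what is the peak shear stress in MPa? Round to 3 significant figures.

Spring index C = D/d = 81.0/10.1 = 8.0198
K_B = (4C+2)/(4C−3) = 34.079/29.079 = 1.1719
τ₀ = 8FD/(πd³) = 8·2520·81.0/(π·10.1³) = 1.63296e+06/3236.8 = 504.5 MPa
τ_max = K·τ₀ = 1.1719 × 504.5 = 591.25 MPa

591 MPa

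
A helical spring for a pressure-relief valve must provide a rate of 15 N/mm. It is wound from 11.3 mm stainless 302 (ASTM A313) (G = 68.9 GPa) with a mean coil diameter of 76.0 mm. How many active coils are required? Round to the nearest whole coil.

21

N_a = Gd⁴/(8D³k) = (68.9×10³ × 11.3⁴)/(8 × 76.0³ × 15)
    = 1.1234e+09 / 5.26771e+07 = 21.33 → 21 coils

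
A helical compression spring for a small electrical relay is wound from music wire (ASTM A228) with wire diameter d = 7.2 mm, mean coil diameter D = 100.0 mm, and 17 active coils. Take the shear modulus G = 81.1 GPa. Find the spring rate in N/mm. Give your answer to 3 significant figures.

1.60 N/mm

k = Gd⁴/(8D³N_a) = (81.1×10³ × 7.2⁴) / (8 × 100.0³ × 17)
  = 2.17947e+08 / 1.36e+08 = 1.6026 N/mm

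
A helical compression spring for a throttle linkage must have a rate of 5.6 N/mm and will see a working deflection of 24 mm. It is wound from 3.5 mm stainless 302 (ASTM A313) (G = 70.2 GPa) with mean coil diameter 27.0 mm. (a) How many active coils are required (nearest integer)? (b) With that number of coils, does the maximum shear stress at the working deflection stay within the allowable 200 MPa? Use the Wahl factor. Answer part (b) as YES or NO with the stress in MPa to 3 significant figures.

(a) 12 coils; (b) NO, τ_max = 256 MPa

N_a = Gd⁴/(8D³k) = (70.2×10³)(3.5⁴)/(8·27.0³·5.6) = 11.95 → N_a = 12
Actual rate k = Gd⁴/(8D³·12) = 5.575 N/mm
Working load F = kδ = 5.575·24 = 133.8 N
C = 27.0/3.5 = 7.7143; K_W = (4C−1)/(4C−4)+0.615/C = 1.1914
τ_max = K_W·8FD/(πd³) = 1.1914·214.56 = 255.64 MPa
τ_max > 200 MPa → exceeds allowable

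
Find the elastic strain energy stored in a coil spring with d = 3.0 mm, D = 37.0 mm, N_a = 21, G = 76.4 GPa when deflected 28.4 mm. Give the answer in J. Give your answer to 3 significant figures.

0.293 J

k = Gd⁴/(8D³N_a) = (76.4×10³)(3.0⁴)/(8·37.0³·21) = 0.72722 N/mm
U = ½kδ² = 0.5 × 0.72722 × 28.4² = 293.27 N·mm = 0.29327 J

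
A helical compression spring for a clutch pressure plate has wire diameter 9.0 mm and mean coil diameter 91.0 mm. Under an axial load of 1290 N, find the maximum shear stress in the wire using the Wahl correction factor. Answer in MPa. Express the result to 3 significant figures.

469 MPa

Spring index C = D/d = 91.0/9.0 = 10.1111
K_W = (4C−1)/(4C−4) + 0.615/C = 39.444/36.444 + 0.0608 = 1.1431
τ₀ = 8FD/(πd³) = 8·1290·91.0/(π·9.0³) = 939120/2290.2 = 410.06 MPa
τ_max = K·τ₀ = 1.1431 × 410.06 = 468.75 MPa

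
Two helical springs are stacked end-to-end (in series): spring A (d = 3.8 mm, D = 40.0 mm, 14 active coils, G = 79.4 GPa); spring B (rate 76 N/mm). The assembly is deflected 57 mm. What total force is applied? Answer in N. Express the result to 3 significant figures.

128 N

k_A = Gd⁴/(8D³N_a) = (79.4×10³)(3.8⁴)/(8·40.0³·14) = 2.3097 N/mm
Series: 1/k_eq = 1/2.3097 + 1/76 = 0.44611; k_eq = 2.2416 N/mm
F = k_eq·δ = 2.2416·57 = 127.77 N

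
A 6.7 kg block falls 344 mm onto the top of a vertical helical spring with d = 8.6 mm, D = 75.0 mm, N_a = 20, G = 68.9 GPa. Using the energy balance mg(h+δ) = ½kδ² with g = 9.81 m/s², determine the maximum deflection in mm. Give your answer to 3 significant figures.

103 mm

k = Gd⁴/(8D³N_a) = (68.9×10³)(8.6⁴)/(8·75.0³·20) = 5.5835 N/mm
W = mg = 6.7 × 9.81 = 65.727 N
½kδ² − Wδ − Wh = 0 → δ = (W + √(W² + 2kWh))/k
δ = (65.727 + √(4320 + 252488))/5.5835 = (65.727 + 506.76)/5.5835 = 102.53 mm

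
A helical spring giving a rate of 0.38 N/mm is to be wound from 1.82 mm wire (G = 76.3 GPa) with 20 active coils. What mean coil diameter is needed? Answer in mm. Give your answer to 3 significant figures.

D = (Gd⁴/(8N_a·k))^(1/3) = (76.3×10³·1.82⁴/(8·20·0.38))^(1/3)
  = (13769.1)^(1/3) = 23.9682 mm

24.0 mm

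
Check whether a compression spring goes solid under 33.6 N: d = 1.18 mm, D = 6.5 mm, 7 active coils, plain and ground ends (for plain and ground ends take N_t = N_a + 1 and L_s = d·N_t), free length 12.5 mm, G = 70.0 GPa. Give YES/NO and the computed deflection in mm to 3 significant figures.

k = Gd⁴/(8D³N_a) = (70.0×10³)(1.18⁴)/(8·6.5³·7) = 8.8247 N/mm
N_t = 8; L_s = 1.18·8 = 9.44 mm; δ_solid = L₀ − L_s = 12.5 − 9.44 = 3.06 mm
δ = F/k = 33.6/8.8247 = 3.8075 mm
δ ≥ δ_solid → spring goes solid

YES, δ = 3.81 mm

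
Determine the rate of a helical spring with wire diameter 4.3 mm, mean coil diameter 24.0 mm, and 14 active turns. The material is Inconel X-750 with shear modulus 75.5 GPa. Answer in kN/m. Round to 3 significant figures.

16.7 kN/m

k = Gd⁴/(8D³N_a) = (75.5×10³ × 4.3⁴) / (8 × 24.0³ × 14)
  = 2.58119e+07 / 1.54829e+06 = 16.671 N/mm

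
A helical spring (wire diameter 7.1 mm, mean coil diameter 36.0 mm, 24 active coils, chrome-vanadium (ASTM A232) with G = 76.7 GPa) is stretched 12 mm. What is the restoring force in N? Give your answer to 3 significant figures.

261 N

k = Gd⁴/(8D³N_a) = (76.7×10³)(7.1⁴)/(8·36.0³·24) = 21.758 N/mm
F = k·δ = 21.758 × 12 = 261.1 N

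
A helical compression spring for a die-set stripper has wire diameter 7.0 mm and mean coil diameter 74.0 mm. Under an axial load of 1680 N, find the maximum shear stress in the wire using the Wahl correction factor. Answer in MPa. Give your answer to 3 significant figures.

1050 MPa

Spring index C = D/d = 74.0/7.0 = 10.5714
K_W = (4C−1)/(4C−4) + 0.615/C = 41.286/38.286 + 0.0582 = 1.1365
τ₀ = 8FD/(πd³) = 8·1680·74.0/(π·7.0³) = 994560/1077.6 = 922.97 MPa
τ_max = K·τ₀ = 1.1365 × 922.97 = 1049 MPa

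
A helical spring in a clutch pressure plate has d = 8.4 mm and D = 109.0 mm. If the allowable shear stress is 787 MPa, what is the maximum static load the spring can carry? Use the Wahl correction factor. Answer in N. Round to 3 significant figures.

C = D/d = 109.0/8.4 = 12.9762
K_W = (4C−1)/(4C−4) + 0.615/C = 50.905/47.905 + 0.0474 = 1.1100
τ_max = K·8FD/(πd³) → F_max = τ_allow·πd³/(8DK)
F_max = 787·π·8.4³/(8·109.0·1.1100) = 1.4654e+06/967.94 = 1514 N

1510 N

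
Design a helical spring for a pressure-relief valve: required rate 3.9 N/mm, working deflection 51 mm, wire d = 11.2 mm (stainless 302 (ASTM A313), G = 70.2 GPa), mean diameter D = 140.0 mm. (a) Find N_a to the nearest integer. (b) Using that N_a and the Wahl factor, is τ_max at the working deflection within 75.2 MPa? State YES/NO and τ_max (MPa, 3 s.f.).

N_a = Gd⁴/(8D³k) = (70.2×10³)(11.2⁴)/(8·140.0³·3.9) = 12.9 → N_a = 13
Actual rate k = Gd⁴/(8D³·13) = 3.8707 N/mm
Working load F = kδ = 3.8707·51 = 197.41 N
C = 140.0/11.2 = 12.5000; K_W = (4C−1)/(4C−4)+0.615/C = 1.1144
τ_max = K_W·8FD/(πd³) = 1.1144·50.093 = 55.824 MPa
τ_max ≤ 75.2 MPa → acceptable

(a) 13 coils; (b) YES, τ_max = 55.8 MPa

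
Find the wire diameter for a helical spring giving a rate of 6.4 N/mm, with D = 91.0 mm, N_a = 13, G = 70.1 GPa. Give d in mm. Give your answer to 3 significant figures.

9.20 mm

d = (8D³N_a·k / G)^(1/4) = (8·91.0³·13·6.4 / (70.1×10³))^0.25
  = (7155.2)^0.25 = 9.1972 mm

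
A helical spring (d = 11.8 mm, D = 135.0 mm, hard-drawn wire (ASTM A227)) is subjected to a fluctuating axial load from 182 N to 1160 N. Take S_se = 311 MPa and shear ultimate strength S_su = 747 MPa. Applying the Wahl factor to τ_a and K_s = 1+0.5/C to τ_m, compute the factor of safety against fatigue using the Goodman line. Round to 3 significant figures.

1.77

C = D/d = 135.0/11.8 = 11.4407; K_W = (4C−1)/(4C−4)+0.615/C = 1.1256; K_s = 1+0.5/C = 1.0437
F_a = (F_max−F_min)/2 = 489 N; F_m = (F_max+F_min)/2 = 671 N
τ_a = K_W·8F_aD/(πd³) = 1.1256 × 102.31 = 115.16 MPa
τ_m = K_s·8F_mD/(πd³) = 1.0437 × 140.39 = 146.53 MPa
Goodman: 1/n_f = τ_a/S_se + τ_m/S_su = 115.16/311 + 146.53/747 = 0.37030 + 0.19616 = 0.56646
n_f = 1/0.56646 = 1.765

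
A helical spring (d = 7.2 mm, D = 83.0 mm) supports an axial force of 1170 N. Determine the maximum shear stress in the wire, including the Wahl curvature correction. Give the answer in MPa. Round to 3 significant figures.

745 MPa

Spring index C = D/d = 83.0/7.2 = 11.5278
K_W = (4C−1)/(4C−4) + 0.615/C = 45.111/42.111 + 0.0533 = 1.1246
τ₀ = 8FD/(πd³) = 8·1170·83.0/(π·7.2³) = 776880/1172.6 = 662.53 MPa
τ_max = K·τ₀ = 1.1246 × 662.53 = 745.08 MPa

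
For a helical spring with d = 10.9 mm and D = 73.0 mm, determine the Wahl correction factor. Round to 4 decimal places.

1.2235

C = D/d = 73.0/10.9 = 6.6972
K_W = (4C−1)/(4C−4) + 0.615/C = 25.789/22.789 + 0.0918 = 1.2235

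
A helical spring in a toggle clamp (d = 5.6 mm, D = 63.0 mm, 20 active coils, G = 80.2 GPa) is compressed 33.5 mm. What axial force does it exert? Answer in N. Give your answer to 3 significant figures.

66.0 N

k = Gd⁴/(8D³N_a) = (80.2×10³)(5.6⁴)/(8·63.0³·20) = 1.9714 N/mm
F = k·δ = 1.9714 × 33.5 = 66.043 N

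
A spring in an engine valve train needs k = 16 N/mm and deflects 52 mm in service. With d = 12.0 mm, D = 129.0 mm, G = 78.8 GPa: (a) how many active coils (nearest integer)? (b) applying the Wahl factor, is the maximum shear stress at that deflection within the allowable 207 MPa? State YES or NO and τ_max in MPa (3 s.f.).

N_a = Gd⁴/(8D³k) = (78.8×10³)(12.0⁴)/(8·129.0³·16) = 5.947 → N_a = 6
Actual rate k = Gd⁴/(8D³·6) = 15.858 N/mm
Working load F = kδ = 15.858·52 = 824.6 N
C = 129.0/12.0 = 10.7500; K_W = (4C−1)/(4C−4)+0.615/C = 1.1341
τ_max = K_W·8FD/(πd³) = 1.1341·156.76 = 177.78 MPa
τ_max ≤ 207 MPa → acceptable

(a) 6 coils; (b) YES, τ_max = 178 MPa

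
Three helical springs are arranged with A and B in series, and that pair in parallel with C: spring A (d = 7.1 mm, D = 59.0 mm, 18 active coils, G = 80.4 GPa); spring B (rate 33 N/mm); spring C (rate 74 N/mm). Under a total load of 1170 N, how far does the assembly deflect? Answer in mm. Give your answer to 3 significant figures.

k_A = Gd⁴/(8D³N_a) = (80.4×10³)(7.1⁴)/(8·59.0³·18) = 6.9083 N/mm
Springs A,B series: k_AB = 1/(1/6.9083+1/33) = 5.7124 N/mm; parallel with C: k_eq = 5.7124+74 = 79.712 N/mm
δ = F/k_eq = 1170/79.712 = 14.678 mm

14.7 mm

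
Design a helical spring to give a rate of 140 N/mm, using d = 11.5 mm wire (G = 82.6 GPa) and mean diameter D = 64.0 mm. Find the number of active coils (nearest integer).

N_a = Gd⁴/(8D³k) = (82.6×10³ × 11.5⁴)/(8 × 64.0³ × 140)
    = 1.44468e+09 / 2.93601e+08 = 4.921 → 5 coils

5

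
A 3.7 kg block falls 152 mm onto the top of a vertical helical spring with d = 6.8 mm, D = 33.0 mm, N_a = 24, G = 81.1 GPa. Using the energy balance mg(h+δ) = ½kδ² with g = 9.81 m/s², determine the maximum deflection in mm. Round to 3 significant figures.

22.4 mm

k = Gd⁴/(8D³N_a) = (81.1×10³)(6.8⁴)/(8·33.0³·24) = 25.131 N/mm
W = mg = 3.7 × 9.81 = 36.297 N
½kδ² − Wδ − Wh = 0 → δ = (W + √(W² + 2kWh))/k
δ = (36.297 + √(1317.5 + 277305))/25.131 = (36.297 + 527.85)/25.131 = 22.448 mm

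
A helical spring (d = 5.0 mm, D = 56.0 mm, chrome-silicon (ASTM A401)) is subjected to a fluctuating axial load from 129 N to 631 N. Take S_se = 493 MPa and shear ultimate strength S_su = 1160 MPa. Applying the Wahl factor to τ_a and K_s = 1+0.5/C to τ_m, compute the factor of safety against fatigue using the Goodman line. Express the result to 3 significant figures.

0.956

C = D/d = 56.0/5.0 = 11.2000; K_W = (4C−1)/(4C−4)+0.615/C = 1.1284; K_s = 1+0.5/C = 1.0446
F_a = (F_max−F_min)/2 = 251 N; F_m = (F_max+F_min)/2 = 380 N
τ_a = K_W·8F_aD/(πd³) = 1.1284 × 286.35 = 323.12 MPa
τ_m = K_s·8F_mD/(πd³) = 1.0446 × 433.51 = 452.87 MPa
Goodman: 1/n_f = τ_a/S_se + τ_m/S_su = 323.12/493 + 452.87/1160 = 0.65543 + 0.39040 = 1.0458
n_f = 1/1.0458 = 0.9562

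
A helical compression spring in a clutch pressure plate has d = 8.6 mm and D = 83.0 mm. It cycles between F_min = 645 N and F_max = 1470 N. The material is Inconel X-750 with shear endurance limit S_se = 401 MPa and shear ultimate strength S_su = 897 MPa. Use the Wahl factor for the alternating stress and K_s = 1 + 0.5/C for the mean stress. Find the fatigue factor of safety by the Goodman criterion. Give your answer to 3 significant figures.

C = D/d = 83.0/8.6 = 9.6512; K_W = (4C−1)/(4C−4)+0.615/C = 1.1504; K_s = 1+0.5/C = 1.0518
F_a = (F_max−F_min)/2 = 412.5 N; F_m = (F_max+F_min)/2 = 1057.5 N
τ_a = K_W·8F_aD/(πd³) = 1.1504 × 137.07 = 157.69 MPa
τ_m = K_s·8F_mD/(πd³) = 1.0518 × 351.4 = 369.61 MPa
Goodman: 1/n_f = τ_a/S_se + τ_m/S_su = 157.69/401 + 369.61/897 = 0.39324 + 0.41205 = 0.80529
n_f = 1/0.80529 = 1.242

1.24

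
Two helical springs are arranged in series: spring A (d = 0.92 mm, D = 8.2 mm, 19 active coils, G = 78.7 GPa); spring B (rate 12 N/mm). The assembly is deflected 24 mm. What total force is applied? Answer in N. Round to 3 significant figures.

k_A = Gd⁴/(8D³N_a) = (78.7×10³)(0.92⁴)/(8·8.2³·19) = 0.67273 N/mm
Series: 1/k_eq = 1/0.67273 + 1/12 = 1.5698; k_eq = 0.63702 N/mm
F = k_eq·δ = 0.63702·24 = 15.288 N

15.3 N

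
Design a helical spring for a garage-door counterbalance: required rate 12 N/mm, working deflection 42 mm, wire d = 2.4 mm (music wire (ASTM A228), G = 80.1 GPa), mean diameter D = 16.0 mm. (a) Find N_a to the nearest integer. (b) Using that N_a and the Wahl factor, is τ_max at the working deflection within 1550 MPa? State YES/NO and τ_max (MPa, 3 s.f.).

(a) 7 coils; (b) NO, τ_max = 1760 MPa

N_a = Gd⁴/(8D³k) = (80.1×10³)(2.4⁴)/(8·16.0³·12) = 6.758 → N_a = 7
Actual rate k = Gd⁴/(8D³·7) = 11.586 N/mm
Working load F = kδ = 11.586·42 = 486.61 N
C = 16.0/2.4 = 6.6667; K_W = (4C−1)/(4C−4)+0.615/C = 1.2246
τ_max = K_W·8FD/(πd³) = 1.2246·1434.2 = 1756.3 MPa
τ_max > 1550 MPa → exceeds allowable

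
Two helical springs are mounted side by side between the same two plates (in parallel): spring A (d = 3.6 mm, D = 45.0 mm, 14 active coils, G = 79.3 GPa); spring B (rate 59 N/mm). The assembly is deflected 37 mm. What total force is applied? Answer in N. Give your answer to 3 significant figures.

2230 N

k_A = Gd⁴/(8D³N_a) = (79.3×10³)(3.6⁴)/(8·45.0³·14) = 1.3051 N/mm
Parallel: k_eq = 1.3051 + 59 = 60.305 N/mm
F = k_eq·δ = 60.305·37 = 2231.3 N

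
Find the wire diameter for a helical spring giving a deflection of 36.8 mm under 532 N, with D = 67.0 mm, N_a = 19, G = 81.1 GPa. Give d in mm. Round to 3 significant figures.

Required rate k = F/δ = 532/36.8 = 14.457 N/mm
d = (8D³N_a·k / G)^(1/4) = (8·67.0³·19·14.457 / (81.1×10³))^0.25
  = (8149.1)^0.25 = 9.5012 mm

9.50 mm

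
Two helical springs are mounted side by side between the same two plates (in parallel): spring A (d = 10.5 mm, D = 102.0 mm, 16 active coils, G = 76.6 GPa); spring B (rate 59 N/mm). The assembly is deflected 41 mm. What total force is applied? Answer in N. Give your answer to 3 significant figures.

2700 N

k_A = Gd⁴/(8D³N_a) = (76.6×10³)(10.5⁴)/(8·102.0³·16) = 6.8545 N/mm
Parallel: k_eq = 6.8545 + 59 = 65.854 N/mm
F = k_eq·δ = 65.854·41 = 2700 N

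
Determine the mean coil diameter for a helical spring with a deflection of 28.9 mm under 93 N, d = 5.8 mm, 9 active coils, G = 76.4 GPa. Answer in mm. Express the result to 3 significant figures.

72.0 mm

Required rate k = F/δ = 93/28.9 = 3.218 N/mm
D = (Gd⁴/(8N_a·k))^(1/3) = (76.4×10³·5.8⁴/(8·9·3.218))^(1/3)
  = (373154)^(1/3) = 71.9939 mm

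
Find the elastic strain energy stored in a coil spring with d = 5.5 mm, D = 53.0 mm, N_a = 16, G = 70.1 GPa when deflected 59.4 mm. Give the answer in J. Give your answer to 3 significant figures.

k = Gd⁴/(8D³N_a) = (70.1×10³)(5.5⁴)/(8·53.0³·16) = 3.3661 N/mm
U = ½kδ² = 0.5 × 3.3661 × 59.4² = 5938.5 N·mm = 5.9385 J

5.94 J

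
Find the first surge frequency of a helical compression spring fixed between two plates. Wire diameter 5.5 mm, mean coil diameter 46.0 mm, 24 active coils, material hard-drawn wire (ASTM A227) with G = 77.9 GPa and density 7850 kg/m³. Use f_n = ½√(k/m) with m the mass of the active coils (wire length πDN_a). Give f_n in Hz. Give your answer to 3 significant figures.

38.4 Hz

k = Gd⁴/(8D³N_a) = (77.9×10³)(5.5⁴)/(8·46.0³·24) = 3.8143 N/mm = 3814.3 N/m
Wire length L = πDN_a = π·46.0·24 = 3468.3 mm
m = ρ·(πd²/4)·L = 7850 × 23.758×10⁻⁶ m² × 3.4683 m = 0.64685 kg
f_n = ½√(k/m) = 0.5·√(3814.3/0.64685) = 0.5·√(5896.7) = 38.395 Hz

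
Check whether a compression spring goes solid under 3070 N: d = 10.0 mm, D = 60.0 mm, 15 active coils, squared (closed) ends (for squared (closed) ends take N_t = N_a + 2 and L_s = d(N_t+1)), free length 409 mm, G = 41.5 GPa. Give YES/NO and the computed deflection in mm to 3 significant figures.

NO, δ = 192 mm

k = Gd⁴/(8D³N_a) = (41.5×10³)(10.0⁴)/(8·60.0³·15) = 16.011 N/mm
N_t = 17; L_s = 10.0·18 = 180 mm; δ_solid = L₀ − L_s = 409 − 180 = 229 mm
δ = F/k = 3070/16.011 = 191.75 mm
δ < δ_solid → spring does not go solid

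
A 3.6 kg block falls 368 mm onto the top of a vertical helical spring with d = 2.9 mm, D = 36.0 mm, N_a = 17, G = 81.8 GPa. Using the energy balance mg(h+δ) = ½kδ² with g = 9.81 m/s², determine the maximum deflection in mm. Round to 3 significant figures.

212 mm

k = Gd⁴/(8D³N_a) = (81.8×10³)(2.9⁴)/(8·36.0³·17) = 0.9118 N/mm
W = mg = 3.6 × 9.81 = 35.316 N
½kδ² − Wδ − Wh = 0 → δ = (W + √(W² + 2kWh))/k
δ = (35.316 + √(1247.2 + 23700))/0.9118 = (35.316 + 157.95)/0.9118 = 211.96 mm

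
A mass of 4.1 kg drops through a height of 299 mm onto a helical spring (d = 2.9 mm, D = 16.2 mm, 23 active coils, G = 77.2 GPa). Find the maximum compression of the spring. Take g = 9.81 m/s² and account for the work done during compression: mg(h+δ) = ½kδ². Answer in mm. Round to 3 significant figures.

k = Gd⁴/(8D³N_a) = (77.2×10³)(2.9⁴)/(8·16.2³·23) = 6.9799 N/mm
W = mg = 4.1 × 9.81 = 40.221 N
½kδ² − Wδ − Wh = 0 → δ = (W + √(W² + 2kWh))/k
δ = (40.221 + √(1617.7 + 167881))/6.9799 = (40.221 + 411.7)/6.9799 = 64.747 mm

64.7 mm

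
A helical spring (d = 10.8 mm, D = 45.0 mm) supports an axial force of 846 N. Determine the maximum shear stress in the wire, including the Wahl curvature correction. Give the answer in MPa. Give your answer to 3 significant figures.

Spring index C = D/d = 45.0/10.8 = 4.1667
K_W = (4C−1)/(4C−4) + 0.615/C = 15.667/12.667 + 0.1476 = 1.3844
τ₀ = 8FD/(πd³) = 8·846·45.0/(π·10.8³) = 304560/3957.5 = 76.958 MPa
τ_max = K·τ₀ = 1.3844 × 76.958 = 106.54 MPa

107 MPa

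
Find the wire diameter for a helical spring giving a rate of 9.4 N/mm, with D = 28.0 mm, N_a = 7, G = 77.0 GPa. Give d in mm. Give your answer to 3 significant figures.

3.50 mm

d = (8D³N_a·k / G)^(1/4) = (8·28.0³·7·9.4 / (77.0×10³))^0.25
  = (150.07)^0.25 = 3.5001 mm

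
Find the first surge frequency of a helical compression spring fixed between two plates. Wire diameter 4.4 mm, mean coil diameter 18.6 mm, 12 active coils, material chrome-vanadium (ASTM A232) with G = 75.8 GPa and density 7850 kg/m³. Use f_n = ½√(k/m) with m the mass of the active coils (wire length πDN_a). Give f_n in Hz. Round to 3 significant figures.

k = Gd⁴/(8D³N_a) = (75.8×10³)(4.4⁴)/(8·18.6³·12) = 45.991 N/mm = 45991 N/m
Wire length L = πDN_a = π·18.6·12 = 701.2 mm
m = ρ·(πd²/4)·L = 7850 × 15.205×10⁻⁶ m² × 0.7012 m = 0.083697 kg
f_n = ½√(k/m) = 0.5·√(45991/0.083697) = 0.5·√(5.4949e+05) = 370.64 Hz

371 Hz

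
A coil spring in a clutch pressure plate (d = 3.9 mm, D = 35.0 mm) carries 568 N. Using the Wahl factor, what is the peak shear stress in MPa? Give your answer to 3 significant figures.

Spring index C = D/d = 35.0/3.9 = 8.9744
K_W = (4C−1)/(4C−4) + 0.615/C = 34.897/31.897 + 0.0685 = 1.1626
τ₀ = 8FD/(πd³) = 8·568·35.0/(π·3.9³) = 159040/186.36 = 853.42 MPa
τ_max = K·τ₀ = 1.1626 × 853.42 = 992.17 MPa

992 MPa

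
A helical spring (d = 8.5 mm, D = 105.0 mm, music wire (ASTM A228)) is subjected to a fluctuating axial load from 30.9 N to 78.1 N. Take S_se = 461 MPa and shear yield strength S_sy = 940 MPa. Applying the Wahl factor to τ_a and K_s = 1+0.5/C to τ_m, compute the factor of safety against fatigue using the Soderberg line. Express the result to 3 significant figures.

C = D/d = 105.0/8.5 = 12.3529; K_W = (4C−1)/(4C−4)+0.615/C = 1.1158; K_s = 1+0.5/C = 1.0405
F_a = (F_max−F_min)/2 = 23.6 N; F_m = (F_max+F_min)/2 = 54.5 N
τ_a = K_W·8F_aD/(πd³) = 1.1158 × 10.275 = 11.465 MPa
τ_m = K_s·8F_mD/(πd³) = 1.0405 × 23.728 = 24.689 MPa
Soderberg: 1/n_f = τ_a/S_se + τ_m/S_sy = 11.465/461 + 24.689/940 = 0.02487 + 0.02626 = 0.051135
n_f = 1/0.051135 = 19.56

19.6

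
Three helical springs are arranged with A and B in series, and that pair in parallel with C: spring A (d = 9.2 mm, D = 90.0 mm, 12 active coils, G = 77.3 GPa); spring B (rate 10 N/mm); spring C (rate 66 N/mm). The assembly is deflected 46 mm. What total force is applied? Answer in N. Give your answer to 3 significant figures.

k_A = Gd⁴/(8D³N_a) = (77.3×10³)(9.2⁴)/(8·90.0³·12) = 7.9128 N/mm
Springs A,B series: k_AB = 1/(1/7.9128+1/10) = 4.4174 N/mm; parallel with C: k_eq = 4.4174+66 = 70.417 N/mm
F = k_eq·δ = 70.417·46 = 3239.2 N

3240 N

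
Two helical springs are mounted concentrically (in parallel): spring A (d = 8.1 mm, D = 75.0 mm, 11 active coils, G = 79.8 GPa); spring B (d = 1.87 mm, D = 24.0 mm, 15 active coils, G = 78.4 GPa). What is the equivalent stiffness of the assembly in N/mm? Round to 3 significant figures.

k_A = Gd⁴/(8D³N_a) = (79.8×10³)(8.1⁴)/(8·75.0³·11) = 9.2529 N/mm
k_B = Gd⁴/(8D³N_a) = (78.4×10³)(1.87⁴)/(8·24.0³·15) = 0.57792 N/mm
Parallel: k_eq = 9.2529 + 0.57792 = 9.8308 N/mm

9.83 N/mm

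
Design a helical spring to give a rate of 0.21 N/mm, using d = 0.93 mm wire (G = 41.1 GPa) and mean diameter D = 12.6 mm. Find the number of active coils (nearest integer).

N_a = Gd⁴/(8D³k) = (41.1×10³ × 0.93⁴)/(8 × 12.6³ × 0.21)
    = 30744.9 / 3360.63 = 9.149 → 9 coils

9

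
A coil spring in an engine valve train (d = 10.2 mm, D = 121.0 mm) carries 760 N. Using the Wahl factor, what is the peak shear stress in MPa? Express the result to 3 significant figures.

Spring index C = D/d = 121.0/10.2 = 11.8627
K_W = (4C−1)/(4C−4) + 0.615/C = 46.451/43.451 + 0.0518 = 1.1209
τ₀ = 8FD/(πd³) = 8·760·121.0/(π·10.2³) = 735680/3333.9 = 220.67 MPa
τ_max = K·τ₀ = 1.1209 × 220.67 = 247.34 MPa

247 MPa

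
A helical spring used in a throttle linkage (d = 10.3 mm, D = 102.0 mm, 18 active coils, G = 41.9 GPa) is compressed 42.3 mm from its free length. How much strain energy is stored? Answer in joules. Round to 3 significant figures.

2.76 J

k = Gd⁴/(8D³N_a) = (41.9×10³)(10.3⁴)/(8·102.0³·18) = 3.086 N/mm
U = ½kδ² = 0.5 × 3.086 × 42.3² = 2760.9 N·mm = 2.7609 J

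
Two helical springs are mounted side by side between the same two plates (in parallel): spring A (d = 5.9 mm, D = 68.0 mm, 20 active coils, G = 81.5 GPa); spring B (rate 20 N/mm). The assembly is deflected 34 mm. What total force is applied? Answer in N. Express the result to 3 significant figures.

k_A = Gd⁴/(8D³N_a) = (81.5×10³)(5.9⁴)/(8·68.0³·20) = 1.963 N/mm
Parallel: k_eq = 1.963 + 20 = 21.963 N/mm
F = k_eq·δ = 21.963·34 = 746.74 N

747 N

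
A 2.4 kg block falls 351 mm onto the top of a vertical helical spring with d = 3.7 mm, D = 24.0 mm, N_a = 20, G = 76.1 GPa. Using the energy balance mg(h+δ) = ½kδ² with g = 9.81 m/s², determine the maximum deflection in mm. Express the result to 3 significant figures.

54.4 mm

k = Gd⁴/(8D³N_a) = (76.1×10³)(3.7⁴)/(8·24.0³·20) = 6.4482 N/mm
W = mg = 2.4 × 9.81 = 23.544 N
½kδ² − Wδ − Wh = 0 → δ = (W + √(W² + 2kWh))/k
δ = (23.544 + √(554.32 + 106575))/6.4482 = (23.544 + 327.31)/6.4482 = 54.411 mm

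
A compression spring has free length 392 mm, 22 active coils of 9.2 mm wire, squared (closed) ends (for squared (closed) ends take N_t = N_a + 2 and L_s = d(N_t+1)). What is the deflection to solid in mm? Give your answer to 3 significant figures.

N_t = 24; L_s = 9.2·25 = 230 mm
δ_solid = L₀ − L_s = 392 − 230 = 162 mm

162 mm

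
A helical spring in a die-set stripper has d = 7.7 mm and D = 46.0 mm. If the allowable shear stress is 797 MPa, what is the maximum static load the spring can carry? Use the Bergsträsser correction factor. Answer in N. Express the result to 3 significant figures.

2510 N

C = D/d = 46.0/7.7 = 5.9740
K_B = (4C+2)/(4C−3) = 25.896/20.896 = 1.2393
τ_max = K·8FD/(πd³) → F_max = τ_allow·πd³/(8DK)
F_max = 797·π·7.7³/(8·46.0·1.2393) = 1.1431e+06/456.05 = 2506.5 N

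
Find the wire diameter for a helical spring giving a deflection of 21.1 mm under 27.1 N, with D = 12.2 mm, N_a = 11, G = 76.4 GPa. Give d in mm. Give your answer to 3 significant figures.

1.28 mm

Required rate k = F/δ = 27.1/21.1 = 1.2844 N/mm
d = (8D³N_a·k / G)^(1/4) = (8·12.2³·11·1.2844 / (76.4×10³))^0.25
  = (2.6863)^0.25 = 1.2802 mm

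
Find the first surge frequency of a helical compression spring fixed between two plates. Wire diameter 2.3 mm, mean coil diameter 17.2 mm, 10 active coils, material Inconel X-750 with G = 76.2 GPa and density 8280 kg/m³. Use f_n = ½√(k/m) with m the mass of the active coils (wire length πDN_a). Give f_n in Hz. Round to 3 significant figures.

265 Hz

k = Gd⁴/(8D³N_a) = (76.2×10³)(2.3⁴)/(8·17.2³·10) = 5.2383 N/mm = 5238.3 N/m
Wire length L = πDN_a = π·17.2·10 = 540.35 mm
m = ρ·(πd²/4)·L = 8280 × 4.1548×10⁻⁶ m² × 0.54035 m = 0.018589 kg
f_n = ½√(k/m) = 0.5·√(5238.3/0.018589) = 0.5·√(2.818e+05) = 265.42 Hz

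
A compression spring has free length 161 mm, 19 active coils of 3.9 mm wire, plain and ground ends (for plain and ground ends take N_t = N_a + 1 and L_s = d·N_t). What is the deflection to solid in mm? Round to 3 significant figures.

N_t = 20; L_s = 3.9·20 = 78 mm
δ_solid = L₀ − L_s = 161 − 78 = 83 mm

83.0 mm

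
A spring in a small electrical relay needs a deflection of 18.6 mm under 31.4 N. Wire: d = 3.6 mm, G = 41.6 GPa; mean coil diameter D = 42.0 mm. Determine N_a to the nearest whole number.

7

Required rate k = F/δ = 31.4/18.6 = 1.6882 N/mm
N_a = Gd⁴/(8D³k) = (41.6×10³ × 3.6⁴)/(8 × 42.0³ × 1.6882)
    = 6.9872e+06 / 1.00059e+06 = 6.983 → 7 coils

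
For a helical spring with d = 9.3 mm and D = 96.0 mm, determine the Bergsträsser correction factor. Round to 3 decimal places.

C = D/d = 96.0/9.3 = 10.3226
K_B = (4C+2)/(4C−3) = 43.290/38.290 = 1.1306

1.131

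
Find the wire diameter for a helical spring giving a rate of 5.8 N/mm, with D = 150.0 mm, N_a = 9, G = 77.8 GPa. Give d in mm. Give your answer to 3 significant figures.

d = (8D³N_a·k / G)^(1/4) = (8·150.0³·9·5.8 / (77.8×10³))^0.25
  = (18116)^0.25 = 11.6015 mm

11.6 mm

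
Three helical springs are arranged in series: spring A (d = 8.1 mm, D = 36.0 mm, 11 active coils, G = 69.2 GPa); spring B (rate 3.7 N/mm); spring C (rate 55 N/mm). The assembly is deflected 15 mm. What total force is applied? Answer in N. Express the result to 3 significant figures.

49.6 N

k_A = Gd⁴/(8D³N_a) = (69.2×10³)(8.1⁴)/(8·36.0³·11) = 72.553 N/mm
Series: 1/k_eq = 1/72.553 + 1/3.7 + 1/55 = 0.30224; k_eq = 3.3087 N/mm
F = k_eq·δ = 3.3087·15 = 49.63 N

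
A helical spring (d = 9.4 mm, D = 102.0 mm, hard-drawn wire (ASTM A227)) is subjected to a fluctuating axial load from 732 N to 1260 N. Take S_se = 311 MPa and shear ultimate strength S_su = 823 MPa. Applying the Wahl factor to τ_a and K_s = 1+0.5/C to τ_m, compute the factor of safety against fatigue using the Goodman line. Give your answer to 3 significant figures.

C = D/d = 102.0/9.4 = 10.8511; K_W = (4C−1)/(4C−4)+0.615/C = 1.1328; K_s = 1+0.5/C = 1.0461
F_a = (F_max−F_min)/2 = 264 N; F_m = (F_max+F_min)/2 = 996 N
τ_a = K_W·8F_aD/(πd³) = 1.1328 × 82.558 = 93.523 MPa
τ_m = K_s·8F_mD/(πd³) = 1.0461 × 311.47 = 325.82 MPa
Goodman: 1/n_f = τ_a/S_se + τ_m/S_su = 93.523/311 + 325.82/823 = 0.30072 + 0.39590 = 0.69661
n_f = 1/0.69661 = 1.436

1.44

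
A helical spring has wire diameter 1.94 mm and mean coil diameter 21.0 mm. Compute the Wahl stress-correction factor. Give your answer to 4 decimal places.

1.1332

C = D/d = 21.0/1.94 = 10.8247
K_W = (4C−1)/(4C−4) + 0.615/C = 42.299/39.299 + 0.0568 = 1.1332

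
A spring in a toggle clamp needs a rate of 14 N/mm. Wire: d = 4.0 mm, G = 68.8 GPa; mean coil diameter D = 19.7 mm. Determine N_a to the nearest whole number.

21

N_a = Gd⁴/(8D³k) = (68.8×10³ × 4.0⁴)/(8 × 19.7³ × 14)
    = 1.76128e+07 / 856282 = 20.57 → 21 coils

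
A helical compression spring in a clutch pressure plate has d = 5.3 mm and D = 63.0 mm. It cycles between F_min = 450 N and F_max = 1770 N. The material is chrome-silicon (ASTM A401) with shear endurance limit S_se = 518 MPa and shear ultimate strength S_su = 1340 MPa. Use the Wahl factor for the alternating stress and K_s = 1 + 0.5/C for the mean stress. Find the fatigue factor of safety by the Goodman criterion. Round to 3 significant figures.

C = D/d = 63.0/5.3 = 11.8868; K_W = (4C−1)/(4C−4)+0.615/C = 1.1206; K_s = 1+0.5/C = 1.0421
F_a = (F_max−F_min)/2 = 660 N; F_m = (F_max+F_min)/2 = 1110 N
τ_a = K_W·8F_aD/(πd³) = 1.1206 × 711.21 = 797 MPa
τ_m = K_s·8F_mD/(πd³) = 1.0421 × 1196.1 = 1246.4 MPa
Goodman: 1/n_f = τ_a/S_se + τ_m/S_su = 797/518 + 1246.4/1340 = 1.53861 + 0.93018 = 2.4688
n_f = 1/2.4688 = 0.4051

0.405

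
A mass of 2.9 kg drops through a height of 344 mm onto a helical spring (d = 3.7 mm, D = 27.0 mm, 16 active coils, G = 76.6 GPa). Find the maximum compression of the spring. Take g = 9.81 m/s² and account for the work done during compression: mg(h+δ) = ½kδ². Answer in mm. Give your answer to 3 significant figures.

k = Gd⁴/(8D³N_a) = (76.6×10³)(3.7⁴)/(8·27.0³·16) = 5.6982 N/mm
W = mg = 2.9 × 9.81 = 28.449 N
½kδ² − Wδ − Wh = 0 → δ = (W + √(W² + 2kWh))/k
δ = (28.449 + √(809.35 + 111530))/5.6982 = (28.449 + 335.17)/5.6982 = 63.813 mm

63.8 mm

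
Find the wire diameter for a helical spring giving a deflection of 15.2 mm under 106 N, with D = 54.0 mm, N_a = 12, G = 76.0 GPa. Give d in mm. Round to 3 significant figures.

6.10 mm

Required rate k = F/δ = 106/15.2 = 6.9737 N/mm
d = (8D³N_a·k / G)^(1/4) = (8·54.0³·12·6.9737 / (76.0×10³))^0.25
  = (1387.1)^0.25 = 6.1027 mm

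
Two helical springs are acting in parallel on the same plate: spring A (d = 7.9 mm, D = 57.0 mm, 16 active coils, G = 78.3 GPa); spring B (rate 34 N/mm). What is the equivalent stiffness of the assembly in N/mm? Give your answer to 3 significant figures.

k_A = Gd⁴/(8D³N_a) = (78.3×10³)(7.9⁴)/(8·57.0³·16) = 12.866 N/mm
Parallel: k_eq = 12.866 + 34 = 46.866 N/mm

46.9 N/mm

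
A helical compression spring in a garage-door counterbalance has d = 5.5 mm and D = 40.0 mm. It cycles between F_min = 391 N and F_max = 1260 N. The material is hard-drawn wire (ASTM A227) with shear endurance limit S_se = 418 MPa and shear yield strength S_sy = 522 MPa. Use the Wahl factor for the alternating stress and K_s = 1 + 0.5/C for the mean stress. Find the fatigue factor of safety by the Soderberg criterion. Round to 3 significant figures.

C = D/d = 40.0/5.5 = 7.2727; K_W = (4C−1)/(4C−4)+0.615/C = 1.2041; K_s = 1+0.5/C = 1.0688
F_a = (F_max−F_min)/2 = 434.5 N; F_m = (F_max+F_min)/2 = 825.5 N
τ_a = K_W·8F_aD/(πd³) = 1.2041 × 266.01 = 320.31 MPa
τ_m = K_s·8F_mD/(πd³) = 1.0688 × 505.39 = 540.14 MPa
Soderberg: 1/n_f = τ_a/S_se + τ_m/S_sy = 320.31/418 + 540.14/522 = 0.76630 + 1.03475 = 1.801
n_f = 1/1.801 = 0.5552

0.555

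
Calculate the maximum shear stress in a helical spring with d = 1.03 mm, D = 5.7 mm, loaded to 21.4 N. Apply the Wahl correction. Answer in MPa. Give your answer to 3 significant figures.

363 MPa

Spring index C = D/d = 5.7/1.03 = 5.5340
K_W = (4C−1)/(4C−4) + 0.615/C = 21.136/18.136 + 0.1111 = 1.2765
τ₀ = 8FD/(πd³) = 8·21.4·5.7/(π·1.03³) = 975.84/3.4329 = 284.26 MPa
τ_max = K·τ₀ = 1.2765 × 284.26 = 362.87 MPa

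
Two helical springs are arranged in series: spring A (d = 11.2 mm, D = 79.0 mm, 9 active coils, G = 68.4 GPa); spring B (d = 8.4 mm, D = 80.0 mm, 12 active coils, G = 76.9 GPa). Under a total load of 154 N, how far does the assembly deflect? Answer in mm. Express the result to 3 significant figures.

24.8 mm

k_A = Gd⁴/(8D³N_a) = (68.4×10³)(11.2⁴)/(8·79.0³·9) = 30.319 N/mm
k_B = Gd⁴/(8D³N_a) = (76.9×10³)(8.4⁴)/(8·80.0³·12) = 7.7894 N/mm
Series: 1/k_eq = 1/30.319 + 1/7.7894 = 0.16136; k_eq = 6.1972 N/mm
δ = F/k_eq = 154/6.1972 = 24.85 mm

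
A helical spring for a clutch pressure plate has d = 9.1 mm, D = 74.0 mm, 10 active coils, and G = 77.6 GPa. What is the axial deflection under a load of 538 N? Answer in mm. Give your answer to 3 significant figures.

32.8 mm

k = Gd⁴/(8D³N_a) = (77.6×10³)(9.1⁴)/(8·74.0³·10) = 16.415 N/mm
δ = F/k = 538 / 16.415 = 32.775 mm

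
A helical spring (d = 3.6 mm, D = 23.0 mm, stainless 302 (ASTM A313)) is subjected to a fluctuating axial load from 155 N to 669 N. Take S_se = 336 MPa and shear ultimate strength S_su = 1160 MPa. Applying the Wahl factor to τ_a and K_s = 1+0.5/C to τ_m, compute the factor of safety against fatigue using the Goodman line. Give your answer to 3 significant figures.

C = D/d = 23.0/3.6 = 6.3889; K_W = (4C−1)/(4C−4)+0.615/C = 1.2354; K_s = 1+0.5/C = 1.0783
F_a = (F_max−F_min)/2 = 257 N; F_m = (F_max+F_min)/2 = 412 N
τ_a = K_W·8F_aD/(πd³) = 1.2354 × 322.62 = 398.58 MPa
τ_m = K_s·8F_mD/(πd³) = 1.0783 × 517.2 = 557.68 MPa
Goodman: 1/n_f = τ_a/S_se + τ_m/S_su = 398.58/336 + 557.68/1160 = 1.18625 + 0.48075 = 1.667
n_f = 1/1.667 = 0.5999

0.600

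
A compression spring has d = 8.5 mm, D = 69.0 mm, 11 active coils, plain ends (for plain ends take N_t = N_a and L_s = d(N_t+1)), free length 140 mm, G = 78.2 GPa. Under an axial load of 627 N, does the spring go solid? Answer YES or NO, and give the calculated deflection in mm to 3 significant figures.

k = Gd⁴/(8D³N_a) = (78.2×10³)(8.5⁴)/(8·69.0³·11) = 14.121 N/mm
N_t = 11; L_s = 8.5·12 = 102 mm; δ_solid = L₀ − L_s = 140 − 102 = 38 mm
δ = F/k = 627/14.121 = 44.403 mm
δ ≥ δ_solid → spring goes solid

YES, δ = 44.4 mm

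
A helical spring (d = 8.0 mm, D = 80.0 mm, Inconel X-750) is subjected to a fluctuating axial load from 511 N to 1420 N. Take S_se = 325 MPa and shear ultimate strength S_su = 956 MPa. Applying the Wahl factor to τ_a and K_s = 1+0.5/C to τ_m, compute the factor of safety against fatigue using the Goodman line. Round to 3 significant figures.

C = D/d = 80.0/8.0 = 10.0000; K_W = (4C−1)/(4C−4)+0.615/C = 1.1448; K_s = 1+0.5/C = 1.0500
F_a = (F_max−F_min)/2 = 454.5 N; F_m = (F_max+F_min)/2 = 965.5 N
τ_a = K_W·8F_aD/(πd³) = 1.1448 × 180.84 = 207.03 MPa
τ_m = K_s·8F_mD/(πd³) = 1.0500 × 384.16 = 403.37 MPa
Goodman: 1/n_f = τ_a/S_se + τ_m/S_su = 207.03/325 + 403.37/956 = 0.63702 + 0.42193 = 1.059
n_f = 1/1.059 = 0.9443

0.944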